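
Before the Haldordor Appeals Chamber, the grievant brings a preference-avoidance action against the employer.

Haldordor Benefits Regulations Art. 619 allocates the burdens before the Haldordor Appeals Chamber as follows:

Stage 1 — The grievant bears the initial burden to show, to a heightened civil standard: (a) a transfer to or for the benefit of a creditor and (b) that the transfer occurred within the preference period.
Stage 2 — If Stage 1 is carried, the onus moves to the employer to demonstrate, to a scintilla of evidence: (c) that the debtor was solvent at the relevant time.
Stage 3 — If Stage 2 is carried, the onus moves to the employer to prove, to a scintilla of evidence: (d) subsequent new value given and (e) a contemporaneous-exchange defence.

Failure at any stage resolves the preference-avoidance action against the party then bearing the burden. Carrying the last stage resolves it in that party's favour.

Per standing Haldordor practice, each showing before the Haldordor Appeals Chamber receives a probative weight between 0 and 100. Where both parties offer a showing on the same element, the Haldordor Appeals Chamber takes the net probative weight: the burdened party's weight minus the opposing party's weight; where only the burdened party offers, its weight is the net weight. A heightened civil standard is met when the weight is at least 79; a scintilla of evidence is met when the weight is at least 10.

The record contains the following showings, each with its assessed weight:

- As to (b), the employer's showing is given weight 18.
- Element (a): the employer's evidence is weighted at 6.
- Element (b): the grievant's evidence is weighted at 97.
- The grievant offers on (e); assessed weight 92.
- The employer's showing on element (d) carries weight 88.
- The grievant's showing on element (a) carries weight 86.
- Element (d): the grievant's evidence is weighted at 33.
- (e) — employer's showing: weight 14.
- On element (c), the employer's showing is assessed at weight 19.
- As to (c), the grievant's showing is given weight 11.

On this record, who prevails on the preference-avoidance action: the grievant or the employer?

grievant

Stage 1 — burden on grievant; standard: a heightened civil standard (weight is at least 79).
    (a): 86 − 6 = 80 ≥ 79 [met]
    (b): 97 − 18 = 79 ≥ 79 [met]
  The grievant carries Stage 1; the employer now bears the burden.
Stage 2 — burden on employer; standard: a scintilla of evidence (weight is at least 10).
    (c): 19 − 11 = 8 < 10 [not met]
  The employer does not carry Stage 2.
The grievant prevails.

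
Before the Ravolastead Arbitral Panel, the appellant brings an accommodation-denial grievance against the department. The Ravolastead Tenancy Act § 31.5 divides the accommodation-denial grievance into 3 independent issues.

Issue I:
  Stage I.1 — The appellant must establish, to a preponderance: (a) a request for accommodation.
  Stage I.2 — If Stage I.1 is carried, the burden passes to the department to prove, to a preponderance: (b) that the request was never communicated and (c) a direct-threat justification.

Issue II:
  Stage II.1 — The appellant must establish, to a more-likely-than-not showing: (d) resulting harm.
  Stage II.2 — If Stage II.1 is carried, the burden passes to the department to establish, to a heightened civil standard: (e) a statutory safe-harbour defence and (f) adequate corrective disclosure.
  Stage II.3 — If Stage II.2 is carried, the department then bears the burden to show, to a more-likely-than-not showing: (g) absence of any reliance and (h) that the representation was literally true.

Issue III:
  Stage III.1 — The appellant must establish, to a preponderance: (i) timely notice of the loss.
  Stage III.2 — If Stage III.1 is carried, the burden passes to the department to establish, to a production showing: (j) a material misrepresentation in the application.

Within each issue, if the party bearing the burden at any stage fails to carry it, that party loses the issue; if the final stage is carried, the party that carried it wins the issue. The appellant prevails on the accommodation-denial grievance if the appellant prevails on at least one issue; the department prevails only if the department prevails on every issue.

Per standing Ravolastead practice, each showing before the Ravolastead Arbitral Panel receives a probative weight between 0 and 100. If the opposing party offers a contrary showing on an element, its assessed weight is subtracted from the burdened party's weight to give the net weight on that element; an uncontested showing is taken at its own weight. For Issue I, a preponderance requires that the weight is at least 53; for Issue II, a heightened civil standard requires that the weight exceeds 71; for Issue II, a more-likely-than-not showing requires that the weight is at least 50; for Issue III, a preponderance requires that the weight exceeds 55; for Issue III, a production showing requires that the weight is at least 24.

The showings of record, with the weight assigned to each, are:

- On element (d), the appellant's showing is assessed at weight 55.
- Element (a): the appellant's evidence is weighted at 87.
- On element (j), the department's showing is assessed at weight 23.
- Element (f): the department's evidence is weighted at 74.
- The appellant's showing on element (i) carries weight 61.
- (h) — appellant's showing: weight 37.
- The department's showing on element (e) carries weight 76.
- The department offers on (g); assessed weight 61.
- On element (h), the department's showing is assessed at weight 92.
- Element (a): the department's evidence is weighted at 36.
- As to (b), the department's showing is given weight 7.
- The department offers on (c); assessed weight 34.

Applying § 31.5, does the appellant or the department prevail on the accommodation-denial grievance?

appellant

— Issue I —
At Stage I.1 the appellant must meet a preponderance (weight is at least 53): on (a) the weight is 87 less the opposing 36 gives net 51, < 53, so (a) does not meet the standard.
  Not every element is met, so the appellant fails to carry Stage I.1.
So the department prevails on this issue.
— Issue II —
Stage II.1 — burden on appellant; standard: a more-likely-than-not showing (weight is at least 50).
    (d): 55 ≥ 50 [met]
  All elements met. The burden passes to the department.
Stage II.2 — burden on department; standard: a heightened civil standard (weight exceeds 71).
    (e): 76 > 71 [met]
    (f): 74 > 71 [met]
  All elements met. The department retains the burden for Stage II.3.
Stage II.3 — burden on department; standard: a more-likely-than-not showing (weight is at least 50).
    (g): 61 ≥ 50 [met]
    (h): 92 − 37 = 55 ≥ 50 [met]
  The department carries the last stage.
All stages carried — the department prevails on this issue.
— Issue III —
Stage III.1 — burden on appellant; standard: a preponderance (weight exceeds 55).
    (i): 61 > 55 [met]
  Stage III.1 carried; the burden shifts to the department.
Stage III.2 — burden on department; standard: a production showing (weight is at least 24).
    (j): 23 < 24 [not met]
  The department does not carry Stage III.2.
So the appellant prevails on this issue.
Per-issue: Issue I → department; Issue II → department; Issue III → appellant. The appellant must prevail on at least one issue; overall, the appellant prevails.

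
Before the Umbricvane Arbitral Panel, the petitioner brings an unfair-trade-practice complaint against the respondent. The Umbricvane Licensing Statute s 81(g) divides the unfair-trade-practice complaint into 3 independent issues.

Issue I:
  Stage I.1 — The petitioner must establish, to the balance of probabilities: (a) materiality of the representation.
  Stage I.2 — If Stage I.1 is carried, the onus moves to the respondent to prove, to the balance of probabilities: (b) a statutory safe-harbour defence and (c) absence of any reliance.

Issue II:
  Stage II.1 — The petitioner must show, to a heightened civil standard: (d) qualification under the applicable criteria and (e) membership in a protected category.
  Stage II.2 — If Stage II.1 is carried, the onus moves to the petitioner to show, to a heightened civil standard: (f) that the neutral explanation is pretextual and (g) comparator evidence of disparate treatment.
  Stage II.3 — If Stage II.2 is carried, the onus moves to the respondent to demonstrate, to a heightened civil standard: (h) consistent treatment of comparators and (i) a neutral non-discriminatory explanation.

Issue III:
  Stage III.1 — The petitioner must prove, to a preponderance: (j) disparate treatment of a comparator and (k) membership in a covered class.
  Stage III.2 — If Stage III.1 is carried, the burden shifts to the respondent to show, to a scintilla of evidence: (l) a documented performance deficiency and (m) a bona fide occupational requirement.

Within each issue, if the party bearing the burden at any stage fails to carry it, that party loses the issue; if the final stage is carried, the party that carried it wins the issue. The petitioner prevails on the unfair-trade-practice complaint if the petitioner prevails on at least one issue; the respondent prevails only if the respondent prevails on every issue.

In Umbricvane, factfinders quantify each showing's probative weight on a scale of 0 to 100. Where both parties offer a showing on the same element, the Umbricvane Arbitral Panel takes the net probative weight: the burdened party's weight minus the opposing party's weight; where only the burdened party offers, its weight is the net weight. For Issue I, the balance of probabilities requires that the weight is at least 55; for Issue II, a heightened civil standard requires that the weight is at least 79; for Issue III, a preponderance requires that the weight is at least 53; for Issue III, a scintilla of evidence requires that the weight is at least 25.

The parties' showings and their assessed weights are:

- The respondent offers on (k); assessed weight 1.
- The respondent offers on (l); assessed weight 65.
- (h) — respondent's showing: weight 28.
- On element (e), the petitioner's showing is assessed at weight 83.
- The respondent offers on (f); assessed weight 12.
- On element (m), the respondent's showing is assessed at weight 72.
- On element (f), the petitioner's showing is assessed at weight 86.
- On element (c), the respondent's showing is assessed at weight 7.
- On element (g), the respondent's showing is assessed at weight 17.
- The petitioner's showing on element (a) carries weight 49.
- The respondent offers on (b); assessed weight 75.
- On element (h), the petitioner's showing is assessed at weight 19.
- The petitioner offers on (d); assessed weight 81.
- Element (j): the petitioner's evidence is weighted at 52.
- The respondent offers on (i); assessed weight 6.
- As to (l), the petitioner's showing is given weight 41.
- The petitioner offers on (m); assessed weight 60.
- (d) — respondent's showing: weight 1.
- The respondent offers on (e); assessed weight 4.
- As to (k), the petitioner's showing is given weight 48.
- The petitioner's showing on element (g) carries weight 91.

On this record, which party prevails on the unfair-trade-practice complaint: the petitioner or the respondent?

— Issue I —
Stage I.1 — burden on petitioner; standard: the balance of probabilities (weight is at least 55).
    (a): 49 < 55 [not met]
  Stage I.1 not carried; the petitioner fails its burden.
So the respondent prevails on this issue.
— Issue II —
At Stage II.1 the petitioner must meet a heightened civil standard (weight is at least 79): on (d) the weight is 81 less the opposing 1 gives net 80, ≥ 79, so (d) meets the standard; on (e) the weight is 83 less the opposing 4 gives net 79, ≥ 79, so (e) meets the standard.
  All elements met. The petitioner retains the burden for Stage II.2.
At Stage II.2 the petitioner must meet a heightened civil standard (weight is at least 79): on (f) the weight is 86 less the opposing 12 gives net 74, which does not reach 79, so (f) does not meet the standard; on (g) the weight is 91 less the opposing 17 gives net 74, which does not reach 79, so (g) does not meet the standard.
  Not every element is met, so the petitioner fails to carry Stage II.2.
So the respondent prevails on this issue.
— Issue III —
At Stage III.1 the petitioner must meet a preponderance (weight is at least 53): on (j) the weight is 52, which does not reach 53, so (j) does not meet the standard; on (k) the weight is 48 less the opposing 1 gives net 47, which does not reach 53, so (k) does not meet the standard.
  Not every element is met, so the petitioner fails to carry Stage III.1.
The respondent prevails on this issue.
Per-issue: Issue I → respondent; Issue II → respondent; Issue III → respondent. The petitioner must prevail on at least one issue; overall, the respondent prevails.

respondent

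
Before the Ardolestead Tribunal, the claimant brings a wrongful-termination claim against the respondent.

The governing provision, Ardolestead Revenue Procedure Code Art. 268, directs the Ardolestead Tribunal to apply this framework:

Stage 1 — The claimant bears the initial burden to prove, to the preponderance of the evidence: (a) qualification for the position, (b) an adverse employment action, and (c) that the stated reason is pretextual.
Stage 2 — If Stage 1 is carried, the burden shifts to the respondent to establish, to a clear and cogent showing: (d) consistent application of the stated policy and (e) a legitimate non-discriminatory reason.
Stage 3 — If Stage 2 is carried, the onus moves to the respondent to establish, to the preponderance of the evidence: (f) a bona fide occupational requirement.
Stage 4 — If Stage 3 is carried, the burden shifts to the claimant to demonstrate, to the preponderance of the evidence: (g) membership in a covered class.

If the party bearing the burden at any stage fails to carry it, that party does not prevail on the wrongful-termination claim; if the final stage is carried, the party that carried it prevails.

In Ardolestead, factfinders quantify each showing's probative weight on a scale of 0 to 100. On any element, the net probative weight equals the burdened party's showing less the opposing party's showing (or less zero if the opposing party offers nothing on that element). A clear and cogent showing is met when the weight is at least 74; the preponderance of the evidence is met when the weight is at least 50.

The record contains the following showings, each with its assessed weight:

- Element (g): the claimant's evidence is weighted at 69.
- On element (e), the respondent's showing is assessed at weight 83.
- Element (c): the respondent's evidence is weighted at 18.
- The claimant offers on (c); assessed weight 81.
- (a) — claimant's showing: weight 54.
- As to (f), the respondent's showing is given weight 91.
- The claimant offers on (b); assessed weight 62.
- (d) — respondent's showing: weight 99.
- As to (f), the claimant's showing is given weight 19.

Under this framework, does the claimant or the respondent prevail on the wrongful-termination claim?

claimant

Stage 1 (claimant, the preponderance of the evidence, weight is at least 50): (a) 54 ≥ 50 — meets; (b) 62 ≥ 50 — meets; (c) net 81−18=63 ≥ 50 — meets.
  All elements met. The burden passes to the respondent.
Stage 2 (respondent, a clear and cogent showing, weight is at least 74): (d) 99 ≥ 74 — meets; (e) 83 ≥ 74 — meets.
  Stage 2 is satisfied; the respondent continues to bear the burden.
Stage 3 (respondent, the preponderance of the evidence, weight is at least 50): (f) net 91−19=72 ≥ 50 — meets.
  Stage 3 is satisfied; the onus moves to the claimant.
Stage 4 (claimant, the preponderance of the evidence, weight is at least 50): (g) 69 ≥ 50 — meets.
  The claimant carries the last stage.
All stages carried — the claimant prevails.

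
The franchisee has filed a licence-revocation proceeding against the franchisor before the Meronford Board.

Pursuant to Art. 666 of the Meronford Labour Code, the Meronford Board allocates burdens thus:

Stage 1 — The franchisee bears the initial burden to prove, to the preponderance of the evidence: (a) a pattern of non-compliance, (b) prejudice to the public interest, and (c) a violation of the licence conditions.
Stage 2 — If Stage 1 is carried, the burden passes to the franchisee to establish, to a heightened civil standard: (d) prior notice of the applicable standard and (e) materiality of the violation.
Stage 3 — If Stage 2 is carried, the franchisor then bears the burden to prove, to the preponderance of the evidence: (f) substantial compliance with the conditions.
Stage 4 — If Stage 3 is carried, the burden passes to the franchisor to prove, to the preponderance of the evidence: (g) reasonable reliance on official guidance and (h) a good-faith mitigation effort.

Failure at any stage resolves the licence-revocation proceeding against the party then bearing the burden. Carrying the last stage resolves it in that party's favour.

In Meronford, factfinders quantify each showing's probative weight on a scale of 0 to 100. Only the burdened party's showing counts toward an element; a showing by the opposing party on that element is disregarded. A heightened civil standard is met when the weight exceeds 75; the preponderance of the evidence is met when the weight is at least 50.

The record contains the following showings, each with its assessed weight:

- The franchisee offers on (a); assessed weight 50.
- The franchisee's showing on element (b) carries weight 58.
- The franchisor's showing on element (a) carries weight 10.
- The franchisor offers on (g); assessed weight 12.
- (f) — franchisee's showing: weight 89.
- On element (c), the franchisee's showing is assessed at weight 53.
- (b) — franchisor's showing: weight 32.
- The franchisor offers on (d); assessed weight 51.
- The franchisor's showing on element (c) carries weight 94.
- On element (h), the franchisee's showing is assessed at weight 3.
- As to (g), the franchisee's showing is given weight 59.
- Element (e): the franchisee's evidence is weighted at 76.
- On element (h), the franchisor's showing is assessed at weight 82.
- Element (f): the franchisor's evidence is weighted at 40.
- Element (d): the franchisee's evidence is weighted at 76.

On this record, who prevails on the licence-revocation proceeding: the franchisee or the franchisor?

Stage 1 — burden on franchisee; standard: the preponderance of the evidence (weight is at least 50).
    (a): 50 (franchisor's 10 disregarded) ≥ 50 [met]
    (b): 58 (franchisor's 32 disregarded) ≥ 50 [met]
    (c): 53 (franchisor's 94 disregarded) ≥ 50 [met]
  Stage 1 is satisfied; the franchisee continues to bear the burden.
Stage 2 — burden on franchisee; standard: a heightened civil standard (weight exceeds 75).
    (d): 76 (franchisor's 51 disregarded) > 75 [met]
    (e): 76 > 75 [met]
  Stage 2 carried; the burden shifts to the franchisor.
Stage 3 — burden on franchisor; standard: the preponderance of the evidence (weight is at least 50).
    (f): 40 (franchisee's 89 disregarded) < 50 [not met]
  Not every element is met, so the franchisor fails to carry Stage 3.
The analysis ends at Stage 3; the franchisee prevails.

franchisee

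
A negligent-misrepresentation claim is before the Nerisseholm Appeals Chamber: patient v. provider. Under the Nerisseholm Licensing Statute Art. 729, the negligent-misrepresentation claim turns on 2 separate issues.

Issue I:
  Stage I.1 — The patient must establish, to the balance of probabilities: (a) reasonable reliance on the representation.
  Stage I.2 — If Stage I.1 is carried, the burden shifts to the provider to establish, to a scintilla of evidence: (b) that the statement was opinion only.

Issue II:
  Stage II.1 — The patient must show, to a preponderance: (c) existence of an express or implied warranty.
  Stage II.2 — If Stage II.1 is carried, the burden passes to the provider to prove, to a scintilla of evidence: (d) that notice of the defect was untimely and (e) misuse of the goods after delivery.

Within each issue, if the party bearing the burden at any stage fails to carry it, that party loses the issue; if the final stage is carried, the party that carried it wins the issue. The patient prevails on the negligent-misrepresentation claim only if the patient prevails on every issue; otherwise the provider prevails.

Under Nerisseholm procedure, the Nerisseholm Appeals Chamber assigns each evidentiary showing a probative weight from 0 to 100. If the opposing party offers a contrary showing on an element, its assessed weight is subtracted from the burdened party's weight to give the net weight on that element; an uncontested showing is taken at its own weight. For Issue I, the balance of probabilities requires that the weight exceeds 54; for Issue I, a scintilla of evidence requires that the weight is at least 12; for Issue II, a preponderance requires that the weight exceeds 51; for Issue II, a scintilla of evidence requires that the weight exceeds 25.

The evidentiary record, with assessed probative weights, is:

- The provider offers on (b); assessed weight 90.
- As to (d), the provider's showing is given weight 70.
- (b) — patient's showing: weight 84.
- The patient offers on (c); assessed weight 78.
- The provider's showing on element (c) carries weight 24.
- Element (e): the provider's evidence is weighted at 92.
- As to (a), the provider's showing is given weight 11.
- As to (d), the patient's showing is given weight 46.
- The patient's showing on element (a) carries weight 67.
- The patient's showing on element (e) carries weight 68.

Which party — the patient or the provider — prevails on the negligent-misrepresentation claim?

patient

— Issue I —
At Stage I.1 the patient must meet the balance of probabilities (weight exceeds 54): on (a) the weight is 67 less the opposing 11 gives net 56, > 54, so (a) meets the standard.
  All elements met. The burden passes to the provider.
At Stage I.2 the provider must meet a scintilla of evidence (weight is at least 12): on (b) the weight is 90 less the opposing 84 gives net 6, < 12, so (b) does not meet the standard.
  Stage I.2 not carried; the provider fails its burden.
The patient prevails on this issue.
— Issue II —
At Stage II.1 the patient must meet a preponderance (weight exceeds 51): on (c) the weight is 78 less the opposing 24 gives net 54, which does exceed 51, so (c) meets the standard.
  The patient carries Stage II.1; the provider now bears the burden.
At Stage II.2 the provider must meet a scintilla of evidence (weight exceeds 25): on (d) the weight is 70 less the opposing 46 gives net 24, which does not exceed 25, so (d) does not meet the standard; on (e) the weight is 92 less the opposing 68 gives net 24, ≤ 25, so (e) does not meet the standard.
  The provider does not carry Stage II.2.
So the patient prevails on this issue.
Per-issue: Issue I → patient; Issue II → patient. The patient must prevail on every issue; overall, the patient prevails.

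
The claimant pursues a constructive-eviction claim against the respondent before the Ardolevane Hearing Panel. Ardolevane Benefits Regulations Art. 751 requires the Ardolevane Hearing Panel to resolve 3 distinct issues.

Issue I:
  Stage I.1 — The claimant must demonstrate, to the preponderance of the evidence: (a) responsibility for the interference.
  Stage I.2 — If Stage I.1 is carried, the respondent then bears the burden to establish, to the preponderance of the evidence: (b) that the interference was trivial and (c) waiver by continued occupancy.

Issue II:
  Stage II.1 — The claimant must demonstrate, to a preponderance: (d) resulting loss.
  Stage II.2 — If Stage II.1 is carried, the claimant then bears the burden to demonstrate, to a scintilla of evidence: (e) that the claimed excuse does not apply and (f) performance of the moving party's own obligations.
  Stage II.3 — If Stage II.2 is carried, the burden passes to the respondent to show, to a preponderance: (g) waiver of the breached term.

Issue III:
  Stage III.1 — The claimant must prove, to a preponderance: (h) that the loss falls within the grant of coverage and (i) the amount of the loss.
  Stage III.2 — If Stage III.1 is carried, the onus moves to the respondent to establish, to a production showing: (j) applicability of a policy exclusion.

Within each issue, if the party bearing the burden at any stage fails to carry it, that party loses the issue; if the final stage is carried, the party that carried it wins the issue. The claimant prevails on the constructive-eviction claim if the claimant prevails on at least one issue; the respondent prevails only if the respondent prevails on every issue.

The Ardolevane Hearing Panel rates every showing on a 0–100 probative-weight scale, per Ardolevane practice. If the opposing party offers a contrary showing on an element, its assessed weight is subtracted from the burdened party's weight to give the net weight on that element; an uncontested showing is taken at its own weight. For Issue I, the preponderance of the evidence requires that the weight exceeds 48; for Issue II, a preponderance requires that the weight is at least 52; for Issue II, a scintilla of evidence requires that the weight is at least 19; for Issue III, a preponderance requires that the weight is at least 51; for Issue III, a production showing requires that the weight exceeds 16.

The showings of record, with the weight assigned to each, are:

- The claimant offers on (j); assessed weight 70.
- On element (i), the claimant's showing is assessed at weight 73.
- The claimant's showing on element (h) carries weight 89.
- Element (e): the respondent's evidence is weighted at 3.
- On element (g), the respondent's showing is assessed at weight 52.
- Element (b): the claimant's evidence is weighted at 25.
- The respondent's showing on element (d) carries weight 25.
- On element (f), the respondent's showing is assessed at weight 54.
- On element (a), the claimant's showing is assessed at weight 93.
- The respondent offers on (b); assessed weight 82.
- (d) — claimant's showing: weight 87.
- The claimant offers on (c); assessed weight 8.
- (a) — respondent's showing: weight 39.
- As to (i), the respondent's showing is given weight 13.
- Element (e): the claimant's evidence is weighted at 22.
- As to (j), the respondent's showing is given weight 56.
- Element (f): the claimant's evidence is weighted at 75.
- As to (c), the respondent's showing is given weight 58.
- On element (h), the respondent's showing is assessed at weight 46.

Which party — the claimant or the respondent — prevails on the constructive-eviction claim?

— Issue I —
Stage I.1 (claimant, the preponderance of the evidence, weight exceeds 48): (a) net 93−39=54 > 48 — meets.
  All elements met. The burden passes to the respondent.
Stage I.2 (respondent, the preponderance of the evidence, weight exceeds 48): (b) net 82−25=57 > 48 — meets; (c) net 58−8=50 > 48 — meets.
  The respondent carries the last stage.
Every stage carried; the respondent prevails on this issue.
— Issue II —
Stage II.1 — burden on claimant; standard: a preponderance (weight is at least 52).
    (d): 87 − 25 = 62 ≥ 52 [met]
  All elements met. The claimant retains the burden for Stage II.2.
Stage II.2 — burden on claimant; standard: a scintilla of evidence (weight is at least 19).
    (e): 22 − 3 = 19 ≥ 19 [met]
    (f): 75 − 54 = 21 ≥ 19 [met]
  The claimant carries Stage II.2; the respondent now bears the burden.
Stage II.3 — burden on respondent; standard: a preponderance (weight is at least 52).
    (g): 52 ≥ 52 [met]
  Stage II.3 carried; the final stage is satisfied.
With every stage satisfied, the respondent prevails on this issue.
— Issue III —
Stage III.1 — burden on claimant; standard: a preponderance (weight is at least 51).
    (h): 89 − 46 = 43 < 51 [not met]
    (i): 73 − 13 = 60 ≥ 51 [met]
  The claimant does not carry Stage III.1.
The respondent prevails on this issue.
Per-issue: Issue I → respondent; Issue II → respondent; Issue III → respondent. The claimant must prevail on at least one issue; overall, the respondent prevails.

respondent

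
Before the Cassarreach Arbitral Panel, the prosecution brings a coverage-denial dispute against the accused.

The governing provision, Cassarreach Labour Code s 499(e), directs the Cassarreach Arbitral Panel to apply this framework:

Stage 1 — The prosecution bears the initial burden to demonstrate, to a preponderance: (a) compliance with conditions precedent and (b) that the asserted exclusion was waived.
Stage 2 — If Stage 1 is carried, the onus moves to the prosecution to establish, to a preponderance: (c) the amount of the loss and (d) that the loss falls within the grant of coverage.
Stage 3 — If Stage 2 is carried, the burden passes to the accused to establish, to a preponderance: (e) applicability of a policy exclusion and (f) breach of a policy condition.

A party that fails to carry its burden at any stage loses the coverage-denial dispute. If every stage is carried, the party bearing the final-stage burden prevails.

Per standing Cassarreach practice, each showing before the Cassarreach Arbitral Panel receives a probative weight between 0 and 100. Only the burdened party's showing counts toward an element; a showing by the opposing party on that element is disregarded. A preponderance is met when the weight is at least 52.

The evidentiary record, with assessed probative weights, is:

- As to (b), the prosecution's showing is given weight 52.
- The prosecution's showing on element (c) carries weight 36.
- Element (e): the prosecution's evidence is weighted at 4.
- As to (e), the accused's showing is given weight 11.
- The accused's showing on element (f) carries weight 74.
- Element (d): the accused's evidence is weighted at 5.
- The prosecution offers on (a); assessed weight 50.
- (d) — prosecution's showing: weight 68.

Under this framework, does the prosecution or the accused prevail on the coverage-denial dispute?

accused

Stage 1 (prosecution, a preponderance, weight is at least 52): (a) 50 < 52 — fails; (b) 52 ≥ 52 — meets.
  Not every element is met, so the prosecution fails to carry Stage 1.
The analysis ends at Stage 1; the accused prevails.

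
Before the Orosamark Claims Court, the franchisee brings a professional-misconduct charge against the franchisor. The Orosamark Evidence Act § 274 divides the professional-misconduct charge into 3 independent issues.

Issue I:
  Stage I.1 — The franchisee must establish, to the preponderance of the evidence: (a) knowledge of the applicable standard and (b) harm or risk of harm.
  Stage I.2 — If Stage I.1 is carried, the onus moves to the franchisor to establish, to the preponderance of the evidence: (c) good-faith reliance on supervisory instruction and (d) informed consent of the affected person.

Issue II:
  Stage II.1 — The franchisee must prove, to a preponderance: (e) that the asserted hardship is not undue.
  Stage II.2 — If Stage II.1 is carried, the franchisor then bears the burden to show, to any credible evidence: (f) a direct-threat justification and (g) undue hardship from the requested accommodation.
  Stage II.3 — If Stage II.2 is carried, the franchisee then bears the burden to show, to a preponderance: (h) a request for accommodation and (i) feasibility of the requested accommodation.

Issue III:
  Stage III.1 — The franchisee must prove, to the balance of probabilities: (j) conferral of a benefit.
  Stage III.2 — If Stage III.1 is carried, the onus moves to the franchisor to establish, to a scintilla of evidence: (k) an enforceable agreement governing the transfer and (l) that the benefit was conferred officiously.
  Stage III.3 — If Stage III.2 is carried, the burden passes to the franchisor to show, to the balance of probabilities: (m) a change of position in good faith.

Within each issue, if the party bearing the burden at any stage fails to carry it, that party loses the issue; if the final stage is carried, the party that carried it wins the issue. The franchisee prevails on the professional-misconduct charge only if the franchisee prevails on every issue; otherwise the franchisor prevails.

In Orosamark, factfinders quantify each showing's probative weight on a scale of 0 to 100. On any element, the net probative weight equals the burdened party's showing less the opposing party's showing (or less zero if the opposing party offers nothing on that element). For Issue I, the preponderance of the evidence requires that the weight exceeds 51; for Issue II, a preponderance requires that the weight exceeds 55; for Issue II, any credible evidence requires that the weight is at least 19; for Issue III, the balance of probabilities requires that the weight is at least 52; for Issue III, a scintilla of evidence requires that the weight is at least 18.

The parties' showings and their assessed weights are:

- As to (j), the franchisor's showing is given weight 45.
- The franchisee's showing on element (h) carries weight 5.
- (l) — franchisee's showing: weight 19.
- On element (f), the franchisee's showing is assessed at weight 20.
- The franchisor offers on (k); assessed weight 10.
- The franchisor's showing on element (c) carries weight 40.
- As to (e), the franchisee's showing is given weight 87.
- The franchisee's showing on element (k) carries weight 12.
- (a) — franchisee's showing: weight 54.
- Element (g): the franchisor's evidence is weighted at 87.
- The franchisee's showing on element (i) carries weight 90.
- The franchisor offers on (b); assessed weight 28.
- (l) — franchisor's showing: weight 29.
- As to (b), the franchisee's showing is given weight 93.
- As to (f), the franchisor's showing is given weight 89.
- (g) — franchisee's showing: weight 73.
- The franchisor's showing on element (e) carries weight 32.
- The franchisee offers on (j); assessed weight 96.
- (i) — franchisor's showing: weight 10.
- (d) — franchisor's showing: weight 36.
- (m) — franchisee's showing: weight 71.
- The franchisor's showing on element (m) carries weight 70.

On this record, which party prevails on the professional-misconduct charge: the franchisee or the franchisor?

franchisor

— Issue I —
At Stage I.1 the franchisee must meet the preponderance of the evidence (weight exceeds 51): on (a) the weight is 54, which does exceed 51, so (a) meets the standard; on (b) the weight is 93 less the opposing 28 gives net 65, which does exceed 51, so (b) meets the standard.
  The franchisee carries Stage I.1; the franchisor now bears the burden.
At Stage I.2 the franchisor must meet the preponderance of the evidence (weight exceeds 51): on (c) the weight is 40, which does not exceed 51, so (c) does not meet the standard; on (d) the weight is 36, which does not exceed 51, so (d) does not meet the standard.
  The franchisor does not carry Stage I.2.
The analysis ends at Stage I.2; the franchisee prevails on this issue.
— Issue II —
Stage II.1 (franchisee, a preponderance, weight exceeds 55): (e) net 87−32=55 ≤ 55 — fails.
  Not every element is met, so the franchisee fails to carry Stage II.1.
The franchisor prevails on this issue.
— Issue III —
At Stage III.1 the franchisee must meet the balance of probabilities (weight is at least 52): on (j) the weight is 96 less the opposing 45 gives net 51, which does not reach 52, so (j) does not meet the standard.
  Stage III.1 not carried; the franchisee fails its burden.
So the franchisor prevails on this issue.
Per-issue: Issue I → franchisee; Issue II → franchisor; Issue III → franchisor. The franchisee must prevail on every issue; overall, the franchisor prevails.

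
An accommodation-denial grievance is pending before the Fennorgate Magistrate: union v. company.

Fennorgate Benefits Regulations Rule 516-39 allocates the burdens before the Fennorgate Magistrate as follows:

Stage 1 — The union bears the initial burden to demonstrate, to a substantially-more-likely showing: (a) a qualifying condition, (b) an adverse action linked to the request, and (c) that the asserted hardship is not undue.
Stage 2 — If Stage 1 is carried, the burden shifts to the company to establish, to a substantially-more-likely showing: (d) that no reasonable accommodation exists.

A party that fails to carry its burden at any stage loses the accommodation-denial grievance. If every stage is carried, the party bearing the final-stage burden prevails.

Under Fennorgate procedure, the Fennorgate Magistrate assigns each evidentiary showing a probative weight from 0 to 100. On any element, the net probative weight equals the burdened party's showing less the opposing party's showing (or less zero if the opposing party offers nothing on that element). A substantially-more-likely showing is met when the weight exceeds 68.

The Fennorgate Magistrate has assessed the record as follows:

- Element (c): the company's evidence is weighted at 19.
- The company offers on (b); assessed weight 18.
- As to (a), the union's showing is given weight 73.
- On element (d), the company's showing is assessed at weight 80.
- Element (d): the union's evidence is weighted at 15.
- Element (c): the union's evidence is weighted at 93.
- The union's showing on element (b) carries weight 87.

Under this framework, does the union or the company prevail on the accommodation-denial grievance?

Stage 1 (union, a substantially-more-likely showing, weight exceeds 68): (a) 73 > 68 — meets; (b) net 87−18=69 > 68 — meets; (c) net 93−19=74 > 68 — meets.
  Stage 1 carried; the burden shifts to the company.
Stage 2 (company, a substantially-more-likely showing, weight exceeds 68): (d) net 80−15=65 ≤ 68 — fails.
  The company does not carry Stage 2.
So the union prevails.

union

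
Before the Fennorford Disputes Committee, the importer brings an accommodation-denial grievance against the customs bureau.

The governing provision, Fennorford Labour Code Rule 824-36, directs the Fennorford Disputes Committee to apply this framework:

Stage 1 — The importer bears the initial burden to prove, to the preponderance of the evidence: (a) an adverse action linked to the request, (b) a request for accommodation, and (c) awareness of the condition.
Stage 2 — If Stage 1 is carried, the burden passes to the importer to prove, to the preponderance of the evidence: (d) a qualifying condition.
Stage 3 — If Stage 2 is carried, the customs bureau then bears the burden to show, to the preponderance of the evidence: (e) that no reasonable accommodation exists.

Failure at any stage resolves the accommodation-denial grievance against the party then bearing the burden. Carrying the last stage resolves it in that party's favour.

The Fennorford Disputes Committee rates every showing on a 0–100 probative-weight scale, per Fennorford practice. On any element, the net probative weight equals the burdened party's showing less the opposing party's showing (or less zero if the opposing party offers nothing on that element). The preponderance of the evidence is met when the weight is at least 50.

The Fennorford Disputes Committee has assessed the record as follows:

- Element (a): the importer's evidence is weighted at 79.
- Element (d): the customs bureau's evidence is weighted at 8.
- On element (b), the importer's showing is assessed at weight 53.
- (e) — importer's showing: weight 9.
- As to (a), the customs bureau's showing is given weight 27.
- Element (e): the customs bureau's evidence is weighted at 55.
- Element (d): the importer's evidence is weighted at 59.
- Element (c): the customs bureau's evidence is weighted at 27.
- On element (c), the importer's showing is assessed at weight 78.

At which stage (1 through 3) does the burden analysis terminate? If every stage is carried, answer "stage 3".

Stage 1 — burden on importer; standard: the preponderance of the evidence (weight is at least 50).
    (a): 79 − 27 = 52 ≥ 50 [met]
    (b): 53 ≥ 50 [met]
    (c): 78 − 27 = 51 ≥ 50 [met]
  Stage 1 is satisfied; the importer continues to bear the burden.
Stage 2 — burden on importer; standard: the preponderance of the evidence (weight is at least 50).
    (d): 59 − 8 = 51 ≥ 50 [met]
  All elements met. The burden passes to the customs bureau.
Stage 3 — burden on customs bureau; standard: the preponderance of the evidence (weight is at least 50).
    (e): 55 − 9 = 46 < 50 [not met]
  Not every element is met, so the customs bureau fails to carry Stage 3.
The importer prevails.

stage 3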